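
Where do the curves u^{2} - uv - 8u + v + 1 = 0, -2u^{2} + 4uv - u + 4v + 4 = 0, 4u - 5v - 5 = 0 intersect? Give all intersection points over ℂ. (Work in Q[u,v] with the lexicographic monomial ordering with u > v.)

{(0, -1)}

Compute a lex Gröbner basis by Buchberger's algorithm.
f_1 = u^{2} - uv - 8u + v + 1, LT = u^{2}.
f_2 = -2u^{2} + 4uv - u + 4v + 4, LT = u^{2}.
f_3 = 4u - 5v - 5, LT = u.

S(f_1,f_2): lcm = u^{2}. S = uv - \tfrac{17}{2}u + 3v + 3.
  reduce S modulo (f_1, f_2, f_3):
  remainder \tfrac{5}{4}v^{2} - \tfrac{51}{8}v - \tfrac{61}{8} ≠ 0; add h_4 = \tfrac{5}{4}v^{2} - \tfrac{51}{8}v - \tfrac{61}{8} to the basis.

S(f_1,f_3): lcm = u^{2}. S = \tfrac{1}{4}uv - \tfrac{27}{4}u + v + 1.
  reduce S modulo (f_1, f_2, f_3, h_4):
  remainder -\tfrac{177}{32}v - \tfrac{177}{32} ≠ 0; add h_5 = -\tfrac{177}{32}v - \tfrac{177}{32} to the basis.

The other S-polynomials (S(f_2,f_3), S(f_1,h_4), S(f_2,h_4), S(f_3,h_4), S(f_1,h_5), S(f_2,h_5), S(f_3,h_5), S(h_4,h_5)) all reduce to 0 modulo the current basis, so we have a Gröbner basis.
Inter-reduce: drop elements whose leading term is divisible by another's, tail-reduce, and make monic.
Reduced Gröbner basis: {u, v + 1}.

From the last basis element, v + 1 = 0, so v takes values in {-1}. Each choice, substituted upward through the basis, yields the corresponding point(s) of the solution set.
  v = -1: the earlier basis element becomes u = 0, giving u = 0 — point (0, -1).
A lex Gröbner basis triangularizes the system, enabling back-substitution.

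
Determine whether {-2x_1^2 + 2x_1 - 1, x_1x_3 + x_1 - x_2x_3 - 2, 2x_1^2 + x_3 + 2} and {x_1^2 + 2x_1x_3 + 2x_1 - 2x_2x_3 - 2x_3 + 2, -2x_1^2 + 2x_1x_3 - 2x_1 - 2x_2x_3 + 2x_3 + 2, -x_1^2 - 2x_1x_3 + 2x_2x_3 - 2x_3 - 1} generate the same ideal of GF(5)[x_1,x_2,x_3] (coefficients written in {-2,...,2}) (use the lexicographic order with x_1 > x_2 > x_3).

Equality of ideals is decidable: compute both reduced Gröbner bases (unique for the ordering) and check whether they agree.
Buchberger on the first generating set:
f_1 = -2x_1^2 + 2x_1 - 1, LT = x_1^2.
f_2 = x_1x_3 + x_1 - x_2x_3 - 2, LT = x_1x_3.
f_3 = 2x_1^2 + x_3 + 2, LT = x_1^2.

S(f_1,f_2): lcm = x_1^2x_3. S = -x_1^2 + x_1x_2x_3 - x_1x_3 + 2x_1 - 2x_3.
  reduce S modulo (f_1, f_2, f_3):
  remainder -x_1x_2 + 2x_1 + x_2^2x_3 - x_2x_3 + 2x_2 - 2x_3 + 1 ≠ 0; add g_4 = -x_1x_2 + 2x_1 + x_2^2x_3 - x_2x_3 + 2x_2 - 2x_3 + 1 to the basis.

S(f_1,f_3): lcm = x_1^2. S = -x_1 + 2x_3 + 2.
  reduce S modulo (f_1, f_2, f_3, g_4):
  remainder -x_1 + 2x_3 + 2 ≠ 0; add g_5 = -x_1 + 2x_3 + 2 to the basis.

S(f_2,f_3): lcm = x_1^2x_3. S = x_1^2 - x_1x_2x_3 - 2x_1 + 2x_3^2 - x_3.
  reduce S modulo (f_1, f_2, f_3, g_4, g_5):
  remainder -x_2x_3 + 2x_3^2 - x_3 ≠ 0; add g_6 = -x_2x_3 + 2x_3^2 - x_3 to the basis.

S(f_2,g_4): lcm = x_1x_2x_3. S = x_1x_2 + 2x_1x_3 + x_2^2x_3^2 - x_2^2x_3 - x_2x_3^2 + 2x_2x_3 - 2x_2 - 2x_3^2 + x_3.
  reduce S modulo (f_1, f_2, f_3, g_4, g_5, g_6):
  remainder -x_3^4 - x_3^3 + x_3^2 + x_3 ≠ 0; add g_7 = -x_3^4 - x_3^3 + x_3^2 + x_3 to the basis.

S(f_3,g_4): lcm = x_1^2x_2. S = 2x_1^2 + x_1x_2^2x_3 - x_1x_2x_3 + 2x_1x_2 - 2x_1x_3 + x_1 - 2x_2x_3 + x_2.
  reduce S modulo (f_1, f_2, f_3, g_4, g_5, g_6, g_7):
  remainder -x_3^3 + x_3 ≠ 0; add g_8 = -x_3^3 + x_3 to the basis.

S(f_1,g_5): lcm = x_1^2. S = 2x_1x_3 + x_1 - 2.
  reduce S modulo (f_1, f_2, f_3, g_4, g_5, g_6, g_7, g_8):
  remainder -x_3^2 + x_3 ≠ 0; add g_9 = -x_3^2 + x_3 to the basis.

The other S-polynomials (S(f_1,g_4), S(f_2,g_5), S(f_3,g_5), S(g_4,g_5), S(f_1,g_6), S(f_2,g_6), S(f_3,g_6), S(g_4,g_6), S(g_5,g_6), S(f_1,g_7), S(f_2,g_7), S(f_3,g_7), S(g_4,g_7), S(g_5,g_7), S(g_6,g_7), S(f_1,g_8), S(f_2,g_8), S(f_3,g_8), S(g_4,g_8), S(g_5,g_8), S(g_6,g_8), S(g_7,g_8), S(f_1,g_9), S(f_2,g_9), S(f_3,g_9), S(g_4,g_9), S(g_5,g_9), S(g_6,g_9), S(g_7,g_9), S(g_8,g_9)) all reduce to 0 modulo the current basis, so we have a Gröbner basis.
Inter-reduce: drop elements whose leading term is divisible by another's, tail-reduce, and make monic.
Reduced Gröbner basis: {x_1 - 2x_3 - 2, x_2x_3 - x_3, x_3^2 - x_3}.

Buchberger on the second generating set:
h_1 = x_1^2 + 2x_1x_3 + 2x_1 - 2x_2x_3 - 2x_3 + 2, LT = x_1^2.
h_2 = -2x_1^2 + 2x_1x_3 - 2x_1 - 2x_2x_3 + 2x_3 + 2, LT = x_1^2.
h_3 = -x_1^2 - 2x_1x_3 + 2x_2x_3 - 2x_3 - 1, LT = x_1^2.

S(h_1,h_2): lcm = x_1^2. S = -2x_1x_3 + x_1 + 2x_2x_3 - x_3 - 2.
  reduce S modulo (h_1, h_2, h_3):
  remainder -2x_1x_3 + x_1 + 2x_2x_3 - x_3 - 2 ≠ 0; add k_4 = -2x_1x_3 + x_1 + 2x_2x_3 - x_3 - 2 to the basis.

S(h_1,h_3): lcm = x_1^2. S = 2x_1 + x_3 + 1.
  reduce S modulo (h_1, h_2, h_3, k_4):
  remainder 2x_1 + x_3 + 1 ≠ 0; add k_5 = 2x_1 + x_3 + 1 to the basis.

S(h_1,k_4): lcm = x_1^2x_3. S = -2x_1^2 + x_1x_2x_3 + 2x_1x_3^2 - x_1x_3 - x_1 - 2x_2x_3^2 - 2x_3^2 + 2x_3.
  reduce S modulo (h_1, h_2, h_3, k_4, k_5):
  remainder x_2^2x_3 - 2x_2x_3 + 2x_3^2 - x_3 ≠ 0; add k_6 = x_2^2x_3 - 2x_2x_3 + 2x_3^2 - x_3 to the basis.

S(h_3,k_4): lcm = x_1^2x_3. S = -2x_1^2 + x_1x_2x_3 + 2x_1x_3^2 + 2x_1x_3 - x_1 - 2x_2x_3^2 + 2x_3^2 + x_3.
  reduce S modulo (h_1, h_2, h_3, k_4, k_5, k_6):
  remainder -2x_2x_3 - x_3^2 - 2x_3 ≠ 0; add k_7 = -2x_2x_3 - x_3^2 - 2x_3 to the basis.

S(h_1,k_5): lcm = x_1^2. S = -x_1x_3 - x_1 - 2x_2x_3 - 2x_3 + 2.
  reduce S modulo (h_1, h_2, h_3, k_4, k_5, k_6, k_7):
  remainder -x_3^2 + x_3 ≠ 0; add k_8 = -x_3^2 + x_3 to the basis.

The other S-polynomials (S(h_2,h_3), S(h_2,k_4), S(h_2,k_5), S(h_3,k_5), S(k_4,k_5), S(h_1,k_6), S(h_2,k_6), S(h_3,k_6), S(k_4,k_6), S(k_5,k_6), S(h_1,k_7), S(h_2,k_7), S(h_3,k_7), S(k_4,k_7), S(k_5,k_7), S(k_6,k_7), S(h_1,k_8), S(h_2,k_8), S(h_3,k_8), S(k_4,k_8), S(k_5,k_8), S(k_6,k_8), S(k_7,k_8)) all reduce to 0 modulo the current basis, so we have a Gröbner basis.
Inter-reduce: drop elements whose leading term is divisible by another's, tail-reduce, and make monic.
Reduced Gröbner basis: {x_1 - 2x_3 - 2, x_2x_3 - x_3, x_3^2 - x_3}.

Same reduced basis, so the two generating sets span the same ideal.

Yes, the ideals are equal.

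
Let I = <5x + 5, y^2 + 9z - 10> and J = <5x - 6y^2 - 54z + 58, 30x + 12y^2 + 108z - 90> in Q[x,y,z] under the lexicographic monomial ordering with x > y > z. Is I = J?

No, the ideals differ.

Equality of ideals is decidable: compute both reduced Gröbner bases (unique for the ordering) and check whether they agree.
Buchberger on the first generating set:
f_1 = 5x + 5, LT = x.
f_2 = y^2 + 9z - 10, LT = y^2.

S(f_1,f_2): leading monomials are coprime, so the S-polynomial reduces to 0 (Buchberger's first criterion).
Every S-polynomial of the final basis reduces to 0, so we have a Gröbner basis.
Inter-reduce: drop elements whose leading term is divisible by another's, tail-reduce, and make monic.
Reduced Gröbner basis: {x + 1, y^2 + 9z - 10}.

Buchberger on the second generating set:
h_1 = 5x - 6y^2 - 54z + 58, LT = x.
h_2 = 30x + 12y^2 + 108z - 90, LT = x.

S(h_1,h_2): lcm = x. S = -8/5y^2 - 72/5z + 73/5.
  leading term y^2: no divisor's leading term divides it; move -8/5y^2 to the remainder.
  leading term z: no divisor's leading term divides it; move -72/5z to the remainder.
  leading term 1: no divisor's leading term divides it; move 73/5 to the remainder.
  remainder -8/5y^2 - 72/5z + 73/5 ≠ 0; add k_3 = -8/5y^2 - 72/5z + 73/5 to the basis.

S(h_1,k_3): leading monomials are coprime, so the S-polynomial reduces to 0 (Buchberger's first criterion).
S(h_2,k_3): leading monomials are coprime, so the S-polynomial reduces to 0 (Buchberger's first criterion).
Every S-polynomial of the final basis reduces to 0, so we have a Gröbner basis.
Inter-reduce: drop elements whose leading term is divisible by another's, tail-reduce, and make monic.
Reduced Gröbner basis: {x + 13/20, y^2 + 9z - 73/8}.

Since the reduced bases disagree, the two ideals are not the same.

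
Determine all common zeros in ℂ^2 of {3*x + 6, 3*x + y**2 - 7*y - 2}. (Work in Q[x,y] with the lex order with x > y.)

Compute a lex Gröbner basis by Buchberger's algorithm.
f_1 = 3*x + 6, LT = x.
f_2 = 3*x + y**2 - 7*y - 2, LT = x.

S(f_1,f_2): lcm = x. S = -1/3*y**2 + 7/3*y + 8/3.
  reduce S modulo (f_1, f_2):
  remainder -1/3*y**2 + 7/3*y + 8/3 ≠ 0; add h_3 = -1/3*y**2 + 7/3*y + 8/3 to the basis.

The other S-polynomials (S(f_1,h_3), S(f_2,h_3)) all reduce to 0 modulo the current basis, so we have a Gröbner basis.
Inter-reduce: drop elements whose leading term is divisible by another's, tail-reduce, and make monic.
Reduced Gröbner basis: {x + 2, y**2 - 7*y - 8}.

A lex Gröbner basis eliminates variables successively. Here y**2 - 7*y - 8 depends only on y, with roots {-1, 8}; lifting each root through the earlier basis elements recovers the full solutions.
  y = -1: the earlier basis element becomes x + 2 = 0, giving x = -2 — point (-2, -1).
  y = 8: the earlier basis element becomes x + 2 = 0, giving x = -2 — point (-2, 8).

{(-2, -1), (-2, 8)}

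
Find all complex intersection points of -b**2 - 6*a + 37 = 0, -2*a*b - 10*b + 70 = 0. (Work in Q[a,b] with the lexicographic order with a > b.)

{(2, 5), (-35/12 + 5*sqrt(193)/12, -5/2 + sqrt(193)/2), (-5*sqrt(193)/12 - 35/12, -sqrt(193)/2 - 5/2)}

Compute a lex Gröbner basis by Buchberger's algorithm.
f_1 = -6*a - b**2 + 37, LT = a.
f_2 = -2*a*b - 10*b + 70, LT = a*b.

S(f_1,f_2): lcm = a*b. S = 1/6*b**3 - 67/6*b + 35.
  leading term b**3: no divisor's leading term divides it; move 1/6*b**3 to the remainder.
  leading term b: no divisor's leading term divides it; move -67/6*b to the remainder.
  leading term 1: no divisor's leading term divides it; move 35 to the remainder.
  remainder 1/6*b**3 - 67/6*b + 35 ≠ 0; add h_3 = 1/6*b**3 - 67/6*b + 35 to the basis.

S(f_1,h_3): leading monomials are coprime, so the S-polynomial reduces to 0 (Buchberger's first criterion).
S(f_2,h_3): lcm = a*b**3. S = 67*a*b - 210*a + 5*b**3 - 35*b**2.
  leading term a*b: subtract (-67/6*b)·f_1 from 67*a*b - 210*a + 5*b**3 - 35*b**2 → -210*a - 37/6*b**3 - 35*b**2 + 2479/6*b
  leading term a: subtract (35)·f_1 from -210*a - 37/6*b**3 - 35*b**2 + 2479/6*b → -37/6*b**3 + 2479/6*b - 1295
  leading term b**3: subtract (-37)·h_3 from -37/6*b**3 + 2479/6*b - 1295 → 0
  remainder 0.

Every S-polynomial of the final basis reduces to 0, so we have a Gröbner basis.
Inter-reduce: drop elements whose leading term is divisible by another's, tail-reduce, and make monic.
Reduced Gröbner basis: {a + 1/6*b**2 - 37/6, b**3 - 67*b + 210}.

The lex basis is triangular: the last element involves only b. Solving b**3 - 67*b + 210 = 0 gives b ∈ {5, -5/2 + sqrt(193)/2, -sqrt(193)/2 - 5/2}; substituting each value into the earlier elements determines the remaining variables.
  b = 5: the earlier basis element becomes a - 2 = 0, giving a = 2 — point (2, 5).
  b = -5/2 + sqrt(193)/2: the earlier basis element becomes a - 5*sqrt(193)/12 + 35/12 = 0, giving a = -35/12 + 5*sqrt(193)/12 — point (-35/12 + 5*sqrt(193)/12, -5/2 + sqrt(193)/2).
  b = -sqrt(193)/2 - 5/2: the earlier basis element becomes a + 35/12 + 5*sqrt(193)/12 = 0, giving a = -5*sqrt(193)/12 - 35/12 — point (-5*sqrt(193)/12 - 35/12, -sqrt(193)/2 - 5/2).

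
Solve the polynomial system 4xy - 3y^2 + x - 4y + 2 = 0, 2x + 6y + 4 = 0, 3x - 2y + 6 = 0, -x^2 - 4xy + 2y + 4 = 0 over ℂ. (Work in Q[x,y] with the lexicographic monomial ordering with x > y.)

{(-2, 0)}

Compute a lex Gröbner basis by Buchberger's algorithm.
f_1 = 4xy + x - 3y^2 - 4y + 2, LT = xy.
f_2 = 2x + 6y + 4, LT = x.
f_3 = 3x - 2y + 6, LT = x.
f_4 = -x^2 - 4xy + 2y + 4, LT = x^2.

S(f_1,f_2): lcm = xy. S = 1/4x - 15/4y^2 - 3y + 1/2.
  reduce S modulo (f_1, f_2, f_3, f_4):
  remainder -15/4y^2 - 15/4y ≠ 0; add h_5 = -15/4y^2 - 15/4y to the basis.

S(f_1,f_3): lcm = xy. S = 1/4x - 1/12y^2 - 3y + 1/2.
  reduce S modulo (f_1, f_2, f_3, f_4, h_5):
  remainder -11/3y ≠ 0; add h_6 = -11/3y to the basis.

The other S-polynomials (S(f_1,f_4), S(f_2,f_3), S(f_2,f_4), S(f_3,f_4), S(f_1,h_5), S(f_2,h_5), S(f_3,h_5), S(f_4,h_5), S(f_1,h_6), S(f_2,h_6), S(f_3,h_6), S(f_4,h_6), S(h_5,h_6)) all reduce to 0 modulo the current basis, so we have a Gröbner basis.
Inter-reduce: drop elements whose leading term is divisible by another's, tail-reduce, and make monic.
Reduced Gröbner basis: {x + 2, y}.

Elimination: the polynomial y lies in the elimination ideal for y, so y ∈ {0}. For each such y, the remaining basis elements (now univariate) give the rest of the solution.
  y = 0: the earlier basis element becomes x + 2 = 0, giving x = -2 — point (-2, 0).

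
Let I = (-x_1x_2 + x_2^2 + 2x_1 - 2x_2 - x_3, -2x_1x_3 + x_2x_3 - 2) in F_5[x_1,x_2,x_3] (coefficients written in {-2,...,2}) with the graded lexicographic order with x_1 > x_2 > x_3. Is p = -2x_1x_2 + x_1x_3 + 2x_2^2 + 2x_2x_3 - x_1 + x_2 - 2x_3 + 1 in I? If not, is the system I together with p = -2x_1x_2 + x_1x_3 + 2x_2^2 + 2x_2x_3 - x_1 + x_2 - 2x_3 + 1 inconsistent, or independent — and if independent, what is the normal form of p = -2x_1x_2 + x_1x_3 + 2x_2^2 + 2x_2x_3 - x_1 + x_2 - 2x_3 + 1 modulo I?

First compute the reduced Gröbner basis of I by Buchberger's algorithm.
f_1 = -x_1x_2 + x_2^2 + 2x_1 - 2x_2 - x_3, LT = x_1x_2.
f_2 = -2x_1x_3 + x_2x_3 - 2, LT = x_1x_3.

S(f_1,f_2): lcm = x_1x_2x_3. S = 2x_2^2x_3 - 2x_1x_3 + 2x_2x_3 + x_3^2 - x_2.
  leading term x_2^2x_3: no divisor's leading term divides it; move 2x_2^2x_3 to the remainder.
  leading term x_1x_3: subtract (1)·f_2 from -2x_1x_3 + 2x_2x_3 + x_3^2 - x_2 → x_2x_3 + x_3^2 - x_2 + 2
  leading term x_2x_3: no divisor's leading term divides it; move x_2x_3 to the remainder.
  leading term x_3^2: no divisor's leading term divides it; move x_3^2 to the remainder.
  leading term x_2: no divisor's leading term divides it; move -x_2 to the remainder.
  leading term 1: no divisor's leading term divides it; move 2 to the remainder.
  remainder 2x_2^2x_3 + x_2x_3 + x_3^2 - x_2 + 2 ≠ 0; add h_3 = 2x_2^2x_3 + x_2x_3 + x_3^2 - x_2 + 2 to the basis.

The other S-polynomials (S(f_1,h_3), S(f_2,h_3)) all reduce to 0 modulo the current basis, so we have a Gröbner basis.
Inter-reduce: drop elements whose leading term is divisible by another's, tail-reduce, and make monic.
Reduced Gröbner basis: {x_2^2x_3 - 2x_2x_3 - 2x_3^2 + 2x_2 + 1, x_1x_2 - x_2^2 - 2x_1 + 2x_2 + x_3, x_1x_3 + 2x_2x_3 + 1}.
Label its elements g_1 = x_2^2x_3 - 2x_2x_3 - 2x_3^2 + 2x_2 + 1, g_2 = x_1x_2 - x_2^2 - 2x_1 + 2x_2 + x_3, g_3 = x_1x_3 + 2x_2x_3 + 1.

Reduce p = -2x_1x_2 + x_1x_3 + 2x_2^2 + 2x_2x_3 - x_1 + x_2 - 2x_3 + 1 modulo G:
  leading term x_1x_2: subtract (-2)·g_2 from -2x_1x_2 + x_1x_3 + 2x_2^2 + 2x_2x_3 - x_1 + x_2 - 2x_3 + 1 → x_1x_3 + 2x_2x_3 + 1
  leading term x_1x_3: subtract (1)·g_3 from x_1x_3 + 2x_2x_3 + 1 → 0
  normal form = 0.
Since the normal form is 0, p ∈ I.

The remainder on division by a Gröbner basis is unique — it is the normal form.

-2x_1x_2 + x_1x_3 + 2x_2^2 + 2x_2x_3 - x_1 + x_2 - 2x_3 + 1 lies in I (it reduces to 0).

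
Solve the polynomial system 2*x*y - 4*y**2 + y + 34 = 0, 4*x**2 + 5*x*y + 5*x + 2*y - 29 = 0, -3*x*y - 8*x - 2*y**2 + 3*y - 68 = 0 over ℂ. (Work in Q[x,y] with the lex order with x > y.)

Compute a lex Gröbner basis by Buchberger's algorithm.
f_1 = 2*x*y - 4*y**2 + y + 34, LT = x*y.
f_2 = 4*x**2 + 5*x*y + 5*x + 2*y - 29, LT = x**2.
f_3 = -3*x*y - 8*x - 2*y**2 + 3*y - 68, LT = x*y.

S(f_1,f_2): lcm = x**2*y. S = -13/4*x*y**2 - 3/4*x*y + 17*x - 1/2*y**2 + 29/4*y.
  reduce S modulo (f_1, f_2, f_3):
  remainder 17*x - 13/2*y**3 - 3/8*y**2 + 503/8*y + 51/4 ≠ 0; add h_4 = 17*x - 13/2*y**3 - 3/8*y**2 + 503/8*y + 51/4 to the basis.

S(f_1,f_3): lcm = x*y. S = -8/3*x - 8/3*y**2 + 3/2*y - 17/3.
  reduce S modulo (f_1, f_2, f_3, h_4):
  remainder -52/51*y**3 - 139/51*y**2 + 1159/102*y - 11/3 ≠ 0; add h_5 = -52/51*y**3 - 139/51*y**2 + 1159/102*y - 11/3 to the basis.

S(f_2,f_3): lcm = x**2*y. S = -8/3*x**2 + 7/12*x*y**2 + 9/4*x*y - 68/3*x + 1/2*y**2 - 29/4*y.
  reduce S modulo (f_1, f_2, f_3, h_4, h_5):
  remainder 1076/39*y**2 - 10295/624*y - 24137/312 ≠ 0; add h_6 = 1076/39*y**2 - 10295/624*y - 24137/312 to the basis.

S(f_1,h_4): lcm = x*y. S = 13/34*y**4 + 3/136*y**3 - 775/136*y**2 - 1/4*y + 17.
  reduce S modulo (f_1, f_2, f_3, h_4, h_5, h_6):
  remainder -3313837/275456*y + 3313837/137728 ≠ 0; add h_7 = -3313837/275456*y + 3313837/137728 to the basis.

The other S-polynomials (S(f_2,h_4), S(f_3,h_4), S(f_1,h_5), S(f_2,h_5), S(f_3,h_5), S(h_4,h_5), S(f_1,h_6), S(f_2,h_6), S(f_3,h_6), S(h_4,h_6), S(h_5,h_6), S(f_1,h_7), S(f_2,h_7), S(f_3,h_7), S(h_4,h_7), S(h_5,h_7), S(h_6,h_7)) all reduce to 0 modulo the current basis, so we have a Gröbner basis.
Inter-reduce: drop elements whose leading term is divisible by another's, tail-reduce, and make monic.
Reduced Gröbner basis: {x + 5, y - 2}.

From the last basis element, y - 2 = 0, so y takes values in {2}. Each choice, substituted upward through the basis, yields the corresponding point(s) of the solution set.
  y = 2: the earlier basis element becomes x + 5 = 0, giving x = -5 — point (-5, 2).

{(-5, 2)}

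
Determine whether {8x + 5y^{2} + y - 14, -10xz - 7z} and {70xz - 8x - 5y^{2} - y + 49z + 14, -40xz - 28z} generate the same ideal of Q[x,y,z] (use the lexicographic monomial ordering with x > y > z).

Yes, the ideals are equal.

For a fixed monomial order, each ideal has a unique reduced Gröbner basis; comparing bases decides equality.
Buchberger on the first generating set:
f_1 = 8x + 5y^{2} + y - 14, LT = x.
f_2 = -10xz - 7z, LT = xz.

S(f_1,f_2): lcm = xz. S = \tfrac{5}{8}y^{2}z + \tfrac{1}{8}yz - \tfrac{49}{20}z.
  leading term y^{2}z: no divisor's leading term divides it; move \tfrac{5}{8}y^{2}z to the remainder.
  leading term yz: no divisor's leading term divides it; move \tfrac{1}{8}yz to the remainder.
  leading term z: no divisor's leading term divides it; move -\tfrac{49}{20}z to the remainder.
  remainder \tfrac{5}{8}y^{2}z + \tfrac{1}{8}yz - \tfrac{49}{20}z ≠ 0; add g_3 = \tfrac{5}{8}y^{2}z + \tfrac{1}{8}yz - \tfrac{49}{20}z to the basis.

The other S-polynomials (S(f_1,g_3), S(f_2,g_3)) all reduce to 0 modulo the current basis, so we have a Gröbner basis.
Inter-reduce: drop elements whose leading term is divisible by another's, tail-reduce, and make monic.
Reduced Gröbner basis: {x + \tfrac{5}{8}y^{2} + \tfrac{1}{8}y - \tfrac{7}{4}, y^{2}z + \tfrac{1}{5}yz - \tfrac{98}{25}z}.

Buchberger on the second generating set:
h_1 = 70xz - 8x - 5y^{2} - y + 49z + 14, LT = xz.
h_2 = -40xz - 28z, LT = xz.

S(h_1,h_2): lcm = xz. S = -\tfrac{4}{35}x - \tfrac{1}{14}y^{2} - \tfrac{1}{70}y + \tfrac{1}{5}.
  leading term x: no divisor's leading term divides it; move -\tfrac{4}{35}x to the remainder.
  leading term y^{2}: no divisor's leading term divides it; move -\tfrac{1}{14}y^{2} to the remainder.
  leading term y: no divisor's leading term divides it; move -\tfrac{1}{70}y to the remainder.
  leading term 1: no divisor's leading term divides it; move \tfrac{1}{5} to the remainder.
  remainder -\tfrac{4}{35}x - \tfrac{1}{14}y^{2} - \tfrac{1}{70}y + \tfrac{1}{5} ≠ 0; add k_3 = -\tfrac{4}{35}x - \tfrac{1}{14}y^{2} - \tfrac{1}{70}y + \tfrac{1}{5} to the basis.

S(h_1,k_3): lcm = xz. S = -\tfrac{4}{35}x - \tfrac{5}{8}y^{2}z - \tfrac{1}{14}y^{2} - \tfrac{1}{8}yz - \tfrac{1}{70}y + \tfrac{49}{20}z + \tfrac{1}{5}.
  leading term x: subtract (1)·k_3 from -\tfrac{4}{35}x - \tfrac{5}{8}y^{2}z - \tfrac{1}{14}y^{2} - \tfrac{1}{8}yz - \tfrac{1}{70}y + \tfrac{49}{20}z + \tfrac{1}{5} → -\tfrac{5}{8}y^{2}z - \tfrac{1}{8}yz + \tfrac{49}{20}z
  leading term y^{2}z: no divisor's leading term divides it; move -\tfrac{5}{8}y^{2}z to the remainder.
  leading term yz: no divisor's leading term divides it; move -\tfrac{1}{8}yz to the remainder.
  leading term z: no divisor's leading term divides it; move \tfrac{49}{20}z to the remainder.
  remainder -\tfrac{5}{8}y^{2}z - \tfrac{1}{8}yz + \tfrac{49}{20}z ≠ 0; add k_4 = -\tfrac{5}{8}y^{2}z - \tfrac{1}{8}yz + \tfrac{49}{20}z to the basis.

The other S-polynomials (S(h_2,k_3), S(h_1,k_4), S(h_2,k_4), S(k_3,k_4)) all reduce to 0 modulo the current basis, so we have a Gröbner basis.
Inter-reduce: drop elements whose leading term is divisible by another's, tail-reduce, and make monic.
Reduced Gröbner basis: {x + \tfrac{5}{8}y^{2} + \tfrac{1}{8}y - \tfrac{7}{4}, y^{2}z + \tfrac{1}{5}yz - \tfrac{98}{25}z}.

Same reduced basis, so the two generating sets span the same ideal.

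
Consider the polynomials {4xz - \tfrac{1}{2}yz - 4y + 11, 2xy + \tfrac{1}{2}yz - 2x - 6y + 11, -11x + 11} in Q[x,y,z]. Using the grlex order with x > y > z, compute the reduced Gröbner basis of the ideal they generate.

G = {z^{2} - 3z - 4, x - 1, y - \tfrac{1}{2}z - \tfrac{5}{2}}

Buchberger's algorithm terminates because the ascending chain of leading-term ideals stabilizes.

f_1 = 4xz - \tfrac{1}{2}yz - 4y + 11, LT = xz.
f_2 = 2xy + \tfrac{1}{2}yz - 2x - 6y + 11, LT = xy.
f_3 = -11x + 11, LT = x.

S(f_1,f_2): lcm = xyz. S = -\tfrac{1}{8}y^{2}z - \tfrac{1}{4}yz^{2} + xz - y^{2} + 3yz + \tfrac{11}{4}y - \tfrac{11}{2}z.
  leading term y^{2}z: no divisor's leading term divides it; move -\tfrac{1}{8}y^{2}z to the remainder.
  leading term yz^{2}: no divisor's leading term divides it; move -\tfrac{1}{4}yz^{2} to the remainder.
  leading term xz: subtract (\tfrac{1}{4})·f_1 from xz - y^{2} + 3yz + \tfrac{11}{4}y - \tfrac{11}{2}z → -y^{2} + \tfrac{25}{8}yz + \tfrac{15}{4}y - \tfrac{11}{2}z - \tfrac{11}{4}
  leading term y^{2}: no divisor's leading term divides it; move -y^{2} to the remainder.
  leading term yz: no divisor's leading term divides it; move \tfrac{25}{8}yz to the remainder.
  leading term y: no divisor's leading term divides it; move \tfrac{15}{4}y to the remainder.
  leading term z: no divisor's leading term divides it; move -\tfrac{11}{2}z to the remainder.
  leading term 1: no divisor's leading term divides it; move -\tfrac{11}{4} to the remainder.
  remainder -\tfrac{1}{8}y^{2}z - \tfrac{1}{4}yz^{2} - y^{2} + \tfrac{25}{8}yz + \tfrac{15}{4}y - \tfrac{11}{2}z - \tfrac{11}{4} ≠ 0; add g_4 = -\tfrac{1}{8}y^{2}z - \tfrac{1}{4}yz^{2} - y^{2} + \tfrac{25}{8}yz + \tfrac{15}{4}y - \tfrac{11}{2}z - \tfrac{11}{4} to the basis.

S(f_1,f_3): lcm = xz. S = -\tfrac{1}{8}yz - y + z + \tfrac{11}{4}.
  leading term yz: no divisor's leading term divides it; move -\tfrac{1}{8}yz to the remainder.
  leading term y: no divisor's leading term divides it; move -y to the remainder.
  leading term z: no divisor's leading term divides it; move z to the remainder.
  leading term 1: no divisor's leading term divides it; move \tfrac{11}{4} to the remainder.
  remainder -\tfrac{1}{8}yz - y + z + \tfrac{11}{4} ≠ 0; add g_5 = -\tfrac{1}{8}yz - y + z + \tfrac{11}{4} to the basis.

S(f_2,f_3): lcm = xy. S = \tfrac{1}{4}yz - x - 2y + \tfrac{11}{2}.
  leading term yz: subtract (-2)·g_5 from \tfrac{1}{4}yz - x - 2y + \tfrac{11}{2} → -x - 4y + 2z + 11
  leading term x: subtract (\tfrac{1}{11})·f_3 from -x - 4y + 2z + 11 → -4y + 2z + 10
  leading term y: no divisor's leading term divides it; move -4y to the remainder.
  leading term z: no divisor's leading term divides it; move 2z to the remainder.
  leading term 1: no divisor's leading term divides it; move 10 to the remainder.
  remainder -4y + 2z + 10 ≠ 0; add g_6 = -4y + 2z + 10 to the basis.

S(f_1,g_5): lcm = xyz. S = -\tfrac{1}{8}y^{2}z - 8xy + 8xz - y^{2} + 22x + \tfrac{11}{4}y.
  leading term y^{2}z: subtract (1)·g_4 from -\tfrac{1}{8}y^{2}z - 8xy + 8xz - y^{2} + 22x + \tfrac{11}{4}y → \tfrac{1}{4}yz^{2} - 8xy + 8xz - \tfrac{25}{8}yz + 22x - y + \tfrac{11}{2}z + \tfrac{11}{4}
  leading term yz^{2}: subtract (-2z)·g_5 from \tfrac{1}{4}yz^{2} - 8xy + 8xz - \tfrac{25}{8}yz + 22x - y + \tfrac{11}{2}z + \tfrac{11}{4} → -8xy + 8xz - \tfrac{41}{8}yz + 2z^{2} + 22x - y + 11z + \tfrac{11}{4}
  leading term xy: subtract (-4)·f_2 from -8xy + 8xz - \tfrac{41}{8}yz + 2z^{2} + 22x - y + 11z + \tfrac{11}{4} → 8xz - \tfrac{25}{8}yz + 2z^{2} + 14x - 25y + 11z + \tfrac{187}{4}
  leading term xz: subtract (2)·f_1 from 8xz - \tfrac{25}{8}yz + 2z^{2} + 14x - 25y + 11z + \tfrac{187}{4} → -\tfrac{17}{8}yz + 2z^{2} + 14x - 17y + 11z + \tfrac{99}{4}
  leading term yz: subtract (17)·g_5 from -\tfrac{17}{8}yz + 2z^{2} + 14x - 17y + 11z + \tfrac{99}{4} → 2z^{2} + 14x - 6z - 22
  leading term z^{2}: no divisor's leading term divides it; move 2z^{2} to the remainder.
  leading term x: subtract (-\tfrac{14}{11})·f_3 from 14x - 6z - 22 → -6z - 8
  leading term z: no divisor's leading term divides it; move -6z to the remainder.
  leading term 1: no divisor's leading term divides it; move -8 to the remainder.
  remainder 2z^{2} - 6z - 8 ≠ 0; add g_7 = 2z^{2} - 6z - 8 to the basis.

The other S-polynomials (S(f_1,g_4), S(f_2,g_4), S(f_3,g_4), S(f_2,g_5), S(f_3,g_5), S(g_4,g_5), S(f_1,g_6), S(f_2,g_6), S(f_3,g_6), S(g_4,g_6), S(g_5,g_6), S(f_1,g_7), S(f_2,g_7), S(f_3,g_7), S(g_4,g_7), S(g_5,g_7), S(g_6,g_7)) all reduce to 0 modulo the current basis, so we have a Gröbner basis.
Inter-reduce: drop elements whose leading term is divisible by another's, tail-reduce, and make monic.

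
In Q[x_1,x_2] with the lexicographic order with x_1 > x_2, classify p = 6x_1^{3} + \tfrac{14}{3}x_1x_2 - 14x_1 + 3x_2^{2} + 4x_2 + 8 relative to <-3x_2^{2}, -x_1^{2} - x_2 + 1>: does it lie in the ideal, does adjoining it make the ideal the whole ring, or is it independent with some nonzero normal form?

6x_1^{3} + \tfrac{14}{3}x_1x_2 - 14x_1 + 3x_2^{2} + 4x_2 + 8 is independent of I; its normal form modulo I is -\tfrac{4}{3}x_1x_2 - 8x_1 + 4x_2 + 8.

First compute the reduced Gröbner basis of I by Buchberger's algorithm.
f_1 = -3x_2^{2}, LT = x_2^{2}.
f_2 = -x_1^{2} - x_2 + 1, LT = x_1^{2}.

The S-polynomials (S(f_1,f_2)) all reduce to 0 modulo the current basis, so we have a Gröbner basis.
Inter-reduce: drop elements whose leading term is divisible by another's, tail-reduce, and make monic.
Reduced Gröbner basis: {x_1^{2} + x_2 - 1, x_2^{2}}.
Label its elements g_1 = x_1^{2} + x_2 - 1, g_2 = x_2^{2}.

Reduce p = 6x_1^{3} + \tfrac{14}{3}x_1x_2 - 14x_1 + 3x_2^{2} + 4x_2 + 8 modulo G:
  leading term x_1^{3}: subtract (6x_1)·g_1 from 6x_1^{3} + \tfrac{14}{3}x_1x_2 - 14x_1 + 3x_2^{2} + 4x_2 + 8 → -\tfrac{4}{3}x_1x_2 - 8x_1 + 3x_2^{2} + 4x_2 + 8
  leading term x_1x_2: no divisor's leading term divides it; move -\tfrac{4}{3}x_1x_2 to the remainder.
  leading term x_1: no divisor's leading term divides it; move -8x_1 to the remainder.
  leading term x_2^{2}: subtract (3)·g_2 from 3x_2^{2} + 4x_2 + 8 → 4x_2 + 8
  leading term x_2: no divisor's leading term divides it; move 4x_2 to the remainder.
  leading term 1: no divisor's leading term divides it; move 8 to the remainder.
  normal form = -\tfrac{4}{3}x_1x_2 - 8x_1 + 4x_2 + 8.
The normal form is nonzero, so p ∉ I. Since p minus its normal form lies in I, I + (p) = I + (r) where r = -\tfrac{4}{3}x_1x_2 - 8x_1 + 4x_2 + 8; decide whether this ideal is the whole ring.
Run Buchberger on G together with r (pairs among the g_i already reduce to 0 since G is a Gröbner basis):
g_1 = x_1^{2} + x_2 - 1, LT = x_1^{2}.
g_2 = x_2^{2}, LT = x_2^{2}.
r = -\tfrac{4}{3}x_1x_2 - 8x_1 + 4x_2 + 8, LT = x_1x_2.

S(g_1,r): lcm = x_1^{2}x_2. S = -6x_1^{2} + 3x_1x_2 + 6x_1 + x_2^{2} - x_2.
  leading term x_1^{2}: subtract (-6)·g_1 from -6x_1^{2} + 3x_1x_2 + 6x_1 + x_2^{2} - x_2 → 3x_1x_2 + 6x_1 + x_2^{2} + 5x_2 - 6
  leading term x_1x_2: subtract (-\tfrac{9}{4})·r from 3x_1x_2 + 6x_1 + x_2^{2} + 5x_2 - 6 → -12x_1 + x_2^{2} + 14x_2 + 12
  leading term x_1: no divisor's leading term divides it; move -12x_1 to the remainder.
  leading term x_2^{2}: subtract (1)·g_2 from x_2^{2} + 14x_2 + 12 → 14x_2 + 12
  leading term x_2: no divisor's leading term divides it; move 14x_2 to the remainder.
  leading term 1: no divisor's leading term divides it; move 12 to the remainder.
  remainder -12x_1 + 14x_2 + 12 ≠ 0; add m_4 = -12x_1 + 14x_2 + 12 to the basis.

S(g_2,r): lcm = x_1x_2^{2}. S = -6x_1x_2 + 3x_2^{2} + 6x_2.
  leading term x_1x_2: subtract (\tfrac{9}{2})·r from -6x_1x_2 + 3x_2^{2} + 6x_2 → 36x_1 + 3x_2^{2} - 12x_2 - 36
  leading term x_1: subtract (-3)·m_4 from 36x_1 + 3x_2^{2} - 12x_2 - 36 → 3x_2^{2} + 30x_2
  leading term x_2^{2}: subtract (3)·g_2 from 3x_2^{2} + 30x_2 → 30x_2
  leading term x_2: no divisor's leading term divides it; move 30x_2 to the remainder.
  remainder 30x_2 ≠ 0; add m_5 = 30x_2 to the basis.

The other S-polynomials (S(g_1,g_2), S(g_1,m_4), S(g_2,m_4), S(r,m_4), S(g_1,m_5), S(g_2,m_5), S(r,m_5), S(m_4,m_5)) all reduce to 0 modulo the current basis, so we have a Gröbner basis.
Inter-reduce: drop elements whose leading term is divisible by another's, tail-reduce, and make monic.
Reduced Gröbner basis: {x_1 - 1, x_2}.
The reduced Gröbner basis of I + (p) is {x_1 - 1, x_2} ≠ {1}, a proper ideal, so the enlarged system stays consistent: p is independent of I, with normal form -\tfrac{4}{3}x_1x_2 - 8x_1 + 4x_2 + 8.

The remainder on division by a Gröbner basis is unique — it is the normal form.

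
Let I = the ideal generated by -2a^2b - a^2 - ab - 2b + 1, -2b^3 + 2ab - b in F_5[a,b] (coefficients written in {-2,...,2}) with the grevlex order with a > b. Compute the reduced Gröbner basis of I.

G = {a^3 - 2ab^2 - 2a^2 + ab + 2b^2 - a - b + 2, a^2b - 2a^2 - 2ab + b + 2, b^3 - ab - 2b}

f_1 = -2a^2b - a^2 - ab - 2b + 1, LT = a^2b.
f_2 = -2b^3 + 2ab - b, LT = b^3.

S(f_1,f_2): lcm = a^2b^3. S = a^3b - 2a^2b^2 - 2ab^3 + 2a^2b + b^3 + 2b^2.
  leading term a^3b: subtract (2a)·f_1 from a^3b - 2a^2b^2 - 2ab^3 + 2a^2b + b^3 + 2b^2 → -2a^2b^2 - 2ab^3 + 2a^3 - a^2b + b^3 - ab + 2b^2 - 2a
  leading term a^2b^2: subtract (b)·f_1 from -2a^2b^2 - 2ab^3 + 2a^3 - a^2b + b^3 - ab + 2b^2 - 2a → -2ab^3 + 2a^3 + ab^2 + b^3 - ab - b^2 - 2a - b
  leading term ab^3: subtract (a)·f_2 from -2ab^3 + 2a^3 + ab^2 + b^3 - ab - b^2 - 2a - b → 2a^3 - 2a^2b + ab^2 + b^3 - b^2 - 2a - b
  leading term a^3: no divisor's leading term divides it; move 2a^3 to the remainder.
  leading term a^2b: subtract (1)·f_1 from -2a^2b + ab^2 + b^3 - b^2 - 2a - b → ab^2 + b^3 + a^2 + ab - b^2 - 2a + b - 1
  leading term ab^2: no divisor's leading term divides it; move ab^2 to the remainder.
  leading term b^3: subtract (2)·f_2 from b^3 + a^2 + ab - b^2 - 2a + b - 1 → a^2 + 2ab - b^2 - 2a - 2b - 1
  leading term a^2: no divisor's leading term divides it; move a^2 to the remainder.
  leading term ab: no divisor's leading term divides it; move 2ab to the remainder.
  leading term b^2: no divisor's leading term divides it; move -b^2 to the remainder.
  leading term a: no divisor's leading term divides it; move -2a to the remainder.
  leading term b: no divisor's leading term divides it; move -2b to the remainder.
  leading term 1: no divisor's leading term divides it; move -1 to the remainder.
  remainder 2a^3 + ab^2 + a^2 + 2ab - b^2 - 2a - 2b - 1 ≠ 0; add g_3 = 2a^3 + ab^2 + a^2 + 2ab - b^2 - 2a - 2b - 1 to the basis.

The other S-polynomials (S(f_1,g_3), S(f_2,g_3)) all reduce to 0 modulo the current basis, so we have a Gröbner basis.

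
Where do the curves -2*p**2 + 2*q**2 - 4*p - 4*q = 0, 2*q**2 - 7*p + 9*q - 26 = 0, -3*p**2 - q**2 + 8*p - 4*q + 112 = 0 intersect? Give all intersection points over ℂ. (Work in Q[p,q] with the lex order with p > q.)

Compute a lex Gröbner basis by Buchberger's algorithm.
f_1 = -2*p**2 - 4*p + 2*q**2 - 4*q, LT = p**2.
f_2 = -7*p + 2*q**2 + 9*q - 26, LT = p.
f_3 = -3*p**2 + 8*p - q**2 - 4*q + 112, LT = p**2.

S(f_1,f_2): lcm = p**2. S = 2/7*p*q**2 + 9/7*p*q - 12/7*p - q**2 + 2*q.
  leading term p*q**2: subtract (-2/49*q**2)·f_2 from 2/7*p*q**2 + 9/7*p*q - 12/7*p - q**2 + 2*q → 9/7*p*q - 12/7*p + 4/49*q**4 + 18/49*q**3 - 101/49*q**2 + 2*q
  leading term p*q: subtract (-9/49*q)·f_2 from 9/7*p*q - 12/7*p + 4/49*q**4 + 18/49*q**3 - 101/49*q**2 + 2*q → -12/7*p + 4/49*q**4 + 36/49*q**3 - 20/49*q**2 - 136/49*q
  leading term p: subtract (12/49)·f_2 from -12/7*p + 4/49*q**4 + 36/49*q**3 - 20/49*q**2 - 136/49*q → 4/49*q**4 + 36/49*q**3 - 44/49*q**2 - 244/49*q + 312/49
  leading term q**4: no divisor's leading term divides it; move 4/49*q**4 to the remainder.
  leading term q**3: no divisor's leading term divides it; move 36/49*q**3 to the remainder.
  leading term q**2: no divisor's leading term divides it; move -44/49*q**2 to the remainder.
  leading term q: no divisor's leading term divides it; move -244/49*q to the remainder.
  leading term 1: no divisor's leading term divides it; move 312/49 to the remainder.
  remainder 4/49*q**4 + 36/49*q**3 - 44/49*q**2 - 244/49*q + 312/49 ≠ 0; add h_4 = 4/49*q**4 + 36/49*q**3 - 44/49*q**2 - 244/49*q + 312/49 to the basis.

S(f_1,f_3): lcm = p**2. S = 14/3*p - 4/3*q**2 + 2/3*q + 112/3.
  leading term p: subtract (-2/3)·f_2 from 14/3*p - 4/3*q**2 + 2/3*q + 112/3 → 20/3*q + 20
  leading term q: no divisor's leading term divides it; move 20/3*q to the remainder.
  leading term 1: no divisor's leading term divides it; move 20 to the remainder.
  remainder 20/3*q + 20 ≠ 0; add h_5 = 20/3*q + 20 to the basis.

The other S-polynomials (S(f_2,f_3), S(f_1,h_4), S(f_2,h_4), S(f_3,h_4), S(f_1,h_5), S(f_2,h_5), S(f_3,h_5), S(h_4,h_5)) all reduce to 0 modulo the current basis, so we have a Gröbner basis.
Inter-reduce: drop elements whose leading term is divisible by another's, tail-reduce, and make monic.
Reduced Gröbner basis: {p + 5, q + 3}.

The lex basis is triangular: the last element involves only q. Solving q + 3 = 0 gives q ∈ {-3}; substituting each value into the earlier elements determines the remaining variables.
  q = -3: the earlier basis element becomes p + 5 = 0, giving p = -5 — point (-5, -3).
Zero-dimensionality of the ideal guarantees finitely many solutions over ℂ.

{(-5, -3)}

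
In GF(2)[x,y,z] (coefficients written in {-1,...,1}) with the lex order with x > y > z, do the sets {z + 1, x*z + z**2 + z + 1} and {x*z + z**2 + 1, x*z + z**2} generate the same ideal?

No, the ideals differ.

Since reduced Gröbner bases are canonical representatives of ideals under a given ordering, it suffices to compute and compare them.
Buchberger on the first generating set:
f_1 = z + 1, LT = z.
f_2 = x*z + z**2 + z + 1, LT = x*z.

S(f_1,f_2): lcm = x*z. S = x + z**2 + z + 1.
  leading term x: no divisor's leading term divides it; move x to the remainder.
  leading term z**2: subtract (z)·f_1 from z**2 + z + 1 → 1
  leading term 1: no divisor's leading term divides it; move 1 to the remainder.
  remainder x + 1 ≠ 0; add g_3 = x + 1 to the basis.

The other S-polynomials (S(f_1,g_3), S(f_2,g_3)) all reduce to 0 modulo the current basis, so we have a Gröbner basis.
Inter-reduce: drop elements whose leading term is divisible by another's, tail-reduce, and make monic.
Reduced Gröbner basis: {x + 1, z + 1}.

Buchberger on the second generating set:
h_1 = x*z + z**2 + 1, LT = x*z.
h_2 = x*z + z**2, LT = x*z.

S(h_1,h_2): lcm = x*z. S = 1.
  leading term 1: no divisor's leading term divides it; move 1 to the remainder.
  remainder 1 ≠ 0; add k_3 = 1 to the basis.

The other S-polynomials (S(h_1,k_3), S(h_2,k_3)) all reduce to 0 modulo the current basis, so we have a Gröbner basis.
Inter-reduce: drop elements whose leading term is divisible by another's, tail-reduce, and make monic.
Reduced Gröbner basis: {1}.

These differ, so the ideals are not equal.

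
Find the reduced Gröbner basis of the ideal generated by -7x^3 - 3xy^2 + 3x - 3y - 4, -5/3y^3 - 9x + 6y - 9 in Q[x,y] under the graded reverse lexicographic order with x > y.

The reduced Gröbner basis is the canonical form of the ideal for this ordering.

f_1 = -7x^3 - 3xy^2 + 3x - 3y - 4, LT = x^3.
f_2 = -5/3y^3 - 9x + 6y - 9, LT = y^3.

S(f_1,f_2): leading monomials are coprime, so the S-polynomial reduces to 0 (Buchberger's first criterion).
Every S-polynomial of the final basis reduces to 0, so we have a Gröbner basis.

G = {x^3 + 3/7xy^2 - 3/7x + 3/7y + 4/7, y^3 + 27/5x - 18/5y + 27/5}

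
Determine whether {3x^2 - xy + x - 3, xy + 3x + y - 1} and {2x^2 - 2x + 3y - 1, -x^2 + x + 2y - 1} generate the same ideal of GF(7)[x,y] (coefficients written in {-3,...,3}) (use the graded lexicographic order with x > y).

No, the ideals differ.

Equality of ideals is decidable: compute both reduced Gröbner bases (unique for the ordering) and check whether they agree.
Buchberger on the first generating set:
f_1 = 3x^2 - xy + x - 3, LT = x^2.
f_2 = xy + 3x + y - 1, LT = xy.

S(f_1,f_2): lcm = x^2y. S = 2xy^2 - 3x^2 - 3xy + x - y.
  leading term xy^2: subtract (2y)·f_2 from 2xy^2 - 3x^2 - 3xy + x - y → -3x^2 - 2xy - 2y^2 + x + y
  leading term x^2: subtract (-1)·f_1 from -3x^2 - 2xy - 2y^2 + x + y → -3xy - 2y^2 + 2x + y - 3
  leading term xy: subtract (-3)·f_2 from -3xy - 2y^2 + 2x + y - 3 → -2y^2 - 3x - 3y + 1
  leading term y^2: no divisor's leading term divides it; move -2y^2 to the remainder.
  leading term x: no divisor's leading term divides it; move -3x to the remainder.
  leading term y: no divisor's leading term divides it; move -3y to the remainder.
  leading term 1: no divisor's leading term divides it; move 1 to the remainder.
  remainder -2y^2 - 3x - 3y + 1 ≠ 0; add g_3 = -2y^2 - 3x - 3y + 1 to the basis.

The other S-polynomials (S(f_1,g_3), S(f_2,g_3)) all reduce to 0 modulo the current basis, so we have a Gröbner basis.
Inter-reduce: drop elements whose leading term is divisible by another's, tail-reduce, and make monic.
Reduced Gröbner basis: {x^2 - x - 2y + 1, xy + 3x + y - 1, y^2 - 2x - 2y + 3}.

Buchberger on the second generating set:
h_1 = 2x^2 - 2x + 3y - 1, LT = x^2.
h_2 = -x^2 + x + 2y - 1, LT = x^2.

S(h_1,h_2): lcm = x^2. S = 2.
  leading term 1: no divisor's leading term divides it; move 2 to the remainder.
  remainder 2 ≠ 0; add k_3 = 2 to the basis.

The other S-polynomials (S(h_1,k_3), S(h_2,k_3)) all reduce to 0 modulo the current basis, so we have a Gröbner basis.
Inter-reduce: drop elements whose leading term is divisible by another's, tail-reduce, and make monic.
Reduced Gröbner basis: {1}.

The bases are distinct; the ideals are different.
The same test decides containment: I ⊆ J iff every generator of I reduces to 0 modulo a Gröbner basis of J.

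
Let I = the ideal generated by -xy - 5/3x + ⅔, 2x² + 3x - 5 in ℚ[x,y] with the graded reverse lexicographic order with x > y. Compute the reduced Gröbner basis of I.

G = {y² + 44/15y + 29/15, x - 15/4y - 19/4}

The reduced Gröbner basis is the canonical form of the ideal for this ordering.

f_1 = -xy - 5/3x + ⅔, LT = xy.
f_2 = 2x² + 3x - 5, LT = x².

S(f_1,f_2): lcm = x²y. S = 5/3x² - 3/2xy - ⅔x + 5/2y.
  reduce S modulo (f_1, f_2):
  remainder -⅔x + 5/2y + 19/6 ≠ 0; add g_3 = -⅔x + 5/2y + 19/6 to the basis.

S(f_1,g_3): lcm = xy. S = 15/4y² + 5/3x + 19/4y - ⅔.
  reduce S modulo (f_1, f_2, g_3):
  remainder 15/4y² + 11y + 29/4 ≠ 0; add g_4 = 15/4y² + 11y + 29/4 to the basis.

The other S-polynomials (S(f_2,g_3), S(f_1,g_4), S(f_2,g_4), S(g_3,g_4)) all reduce to 0 modulo the current basis, so we have a Gröbner basis.
Inter-reduce: drop elements whose leading term is divisible by another's, tail-reduce, and make monic.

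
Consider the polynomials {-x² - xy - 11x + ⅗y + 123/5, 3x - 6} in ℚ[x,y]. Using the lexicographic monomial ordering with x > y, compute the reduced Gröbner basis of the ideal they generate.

f_1 = -x² - xy - 11x + ⅗y + 123/5, LT = x².
f_2 = 3x - 6, LT = x.

S(f_1,f_2): lcm = x². S = xy + 13x - ⅗y - 123/5.
  reduce S modulo (f_1, f_2):
  remainder 7/5y + 7/5 ≠ 0; add g_3 = 7/5y + 7/5 to the basis.

The other S-polynomials (S(f_1,g_3), S(f_2,g_3)) all reduce to 0 modulo the current basis, so we have a Gröbner basis.
Inter-reduce: drop elements whose leading term is divisible by another's, tail-reduce, and make monic.

G = {x - 2, y + 1}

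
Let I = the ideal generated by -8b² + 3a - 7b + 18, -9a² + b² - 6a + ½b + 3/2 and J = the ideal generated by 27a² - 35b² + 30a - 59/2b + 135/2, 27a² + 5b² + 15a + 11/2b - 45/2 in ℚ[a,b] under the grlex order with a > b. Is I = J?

Yes, the ideals are equal.

Since reduced Gröbner bases are canonical representatives of ideals under a given ordering, it suffices to compute and compare them.
Buchberger on the first generating set:
f_1 = -8b² + 3a - 7b + 18, LT = b².
f_2 = -9a² + b² - 6a + ½b + 3/2, LT = a².

The S-polynomials (S(f_1,f_2)) all reduce to 0 modulo the current basis, so we have a Gröbner basis.
Inter-reduce: drop elements whose leading term is divisible by another's, tail-reduce, and make monic.
Reduced Gröbner basis: {a² + ⅝a + 1/24b - 5/12, b² - ⅜a + ⅞b - 9/4}.

Buchberger on the second generating set:
h_1 = 27a² - 35b² + 30a - 59/2b + 135/2, LT = a².
h_2 = 27a² + 5b² + 15a + 11/2b - 45/2, LT = a².

S(h_1,h_2): lcm = a². S = -40/27b² + 5/9a - 35/27b + 10/3.
  reduce S modulo (h_1, h_2):
  remainder -40/27b² + 5/9a - 35/27b + 10/3 ≠ 0; add k_3 = -40/27b² + 5/9a - 35/27b + 10/3 to the basis.

The other S-polynomials (S(h_1,k_3), S(h_2,k_3)) all reduce to 0 modulo the current basis, so we have a Gröbner basis.
Inter-reduce: drop elements whose leading term is divisible by another's, tail-reduce, and make monic.
Reduced Gröbner basis: {a² + ⅝a + 1/24b - 5/12, b² - ⅜a + ⅞b - 9/4}.

The two bases agree; hence the ideals are identical.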